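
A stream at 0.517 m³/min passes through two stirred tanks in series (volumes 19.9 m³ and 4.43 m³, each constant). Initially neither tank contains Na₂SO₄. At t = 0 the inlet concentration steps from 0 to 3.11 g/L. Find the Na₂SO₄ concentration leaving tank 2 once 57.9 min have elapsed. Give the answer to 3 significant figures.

2.22 g/L

Time constants: τᵢ = Vᵢ/Q for each well-mixed tank.
τ₁ = 19.9/0.517 = 38.491 min; τ₂ = 4.43/0.517 = 8.5687 min.
Tank 1: C₁ = C_in(1 − e^(−t/τ₁)). Tank 2 (τ₁ ≠ τ₂): C₂ = C_in[1 − (τ₁ e^(−t/τ₁) − τ₂ e^(−t/τ₂))/(τ₁ − τ₂)].
At t = 57.9: e^(−t/τ₁) = 0.22219, e^(−t/τ₂) = 0.0011625.
C₂ = 3.11·[1 − (38.491·0.22219 − 8.5687·0.0011625)/(29.923)] = 3.11·0.71452 = 2.2222 g/L.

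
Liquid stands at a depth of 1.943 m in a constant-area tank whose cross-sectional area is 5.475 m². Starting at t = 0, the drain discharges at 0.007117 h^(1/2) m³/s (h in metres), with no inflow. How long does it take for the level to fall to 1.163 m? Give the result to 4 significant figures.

Unsteady balance on liquid volume: A dh/dt = −0.007117 √h.
Separate and integrate: 2(√h − √h₀) = −(0.007117/A) t.
t = 2A(√h₀ − √h)/0.007117 = 2·5.475·(√1.943 − √1.163)/0.007117
  = 10.9500 × (1.39392 − 1.07842) / 0.007117 = 485.404 s.

485.4 s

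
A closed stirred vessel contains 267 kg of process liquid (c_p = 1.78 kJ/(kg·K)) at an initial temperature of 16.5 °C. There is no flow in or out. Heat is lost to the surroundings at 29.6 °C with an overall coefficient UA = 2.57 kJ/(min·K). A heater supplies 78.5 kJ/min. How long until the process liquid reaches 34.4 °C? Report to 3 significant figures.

97.6 min

Lumped-capacitance energy balance: M c_p dT/dt = UA(T_amb − T) + Q̇.
τ = M c_p/UA = 184.93 min; T_ss = T_amb + Q̇/UA = 29.6 + 78.5/2.57 = 60.145 °C.
T(t) = T_ss + (T₀ − T_ss)e^(−t/τ); set T = 34.4:
t = −τ ln[(T − T_ss)/(T₀ − T_ss)] = −184.93 · ln(0.58987) = 97.614 min.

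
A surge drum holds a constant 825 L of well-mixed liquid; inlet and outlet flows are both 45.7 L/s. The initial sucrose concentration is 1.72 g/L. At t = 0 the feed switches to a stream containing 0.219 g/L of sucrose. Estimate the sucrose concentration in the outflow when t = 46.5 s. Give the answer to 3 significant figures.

0.333 g/L

Transient balance on the dissolved component: V dC/dt = Q(C_in − C).
Rewrite as dC/dt + C/τ = C_in/τ, τ = V/Q = 18.053 s.
C approaches C_in exponentially: C(t) = C_in + (C₀ − C_in) e^(−t/τ).
C(46.5) = 0.219 + (1.72 − 0.219)·e^(−46.5/18.053) = 0.219 + (1.5010)·0.076092 = 0.33321 g/L.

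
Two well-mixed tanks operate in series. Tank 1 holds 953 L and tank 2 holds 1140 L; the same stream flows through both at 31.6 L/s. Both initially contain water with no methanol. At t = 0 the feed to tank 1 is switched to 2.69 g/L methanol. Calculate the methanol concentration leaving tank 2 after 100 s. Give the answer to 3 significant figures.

Species balance on tank i: dCᵢ/dt = (Cᵢ₋₁ − Cᵢ)/τᵢ with τᵢ = Vᵢ/Q.
τ₁ = 953/31.6 = 30.158 s; τ₂ = 1140/31.6 = 36.076 s.
Tank 1: C₁ = C_in(1 − e^(−t/τ₁)). Tank 2 (τ₁ ≠ τ₂): C₂ = C_in[1 − (τ₁ e^(−t/τ₁) − τ₂ e^(−t/τ₂))/(τ₁ − τ₂)].
At t = 100: e^(−t/τ₁) = 0.036303, e^(−t/τ₂) = 0.062541.
C₂ = 2.69·[1 − (30.158·0.036303 − 36.076·0.062541)/(-5.9177)] = 2.69·0.80374 = 2.1621 g/L.

2.16 g/L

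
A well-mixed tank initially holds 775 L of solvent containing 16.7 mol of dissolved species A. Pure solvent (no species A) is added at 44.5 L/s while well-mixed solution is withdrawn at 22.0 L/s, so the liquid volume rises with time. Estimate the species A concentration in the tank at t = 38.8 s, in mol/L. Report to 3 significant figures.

Let m(t) be the amount of species A. Volume: V(t) = V₀ + (Q_in − Q_out) t = 775 + 22.500 t; V(38.8) = 1648.0 L.
Species balance (pure solvent in): dm/dt = −Q_out · m/V(t).
Separate: dm/m = −Q_out dt/V(t) ⇒ ln(m/m₀) = −(Q_out/(Q_in−Q_out)) ln(V/V₀).
m = m₀ (V₀/V)^(Q_out/(Q_in−Q_out)) = 16.7 × (775/1648.0)^(0.97778) = 7.9862 mol.
C = m/V = 7.9862/1648.0 = 0.0048460 mol/L.

0.00485 mol/L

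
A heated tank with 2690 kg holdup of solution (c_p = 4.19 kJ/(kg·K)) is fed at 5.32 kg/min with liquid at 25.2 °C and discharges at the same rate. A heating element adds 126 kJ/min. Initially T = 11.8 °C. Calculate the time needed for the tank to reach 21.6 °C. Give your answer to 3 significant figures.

M c_p dT/dt = ṁ c_p (T_in − T) + Q̇.
τ = M/ṁ = 505.64 min; T_ss = T_in + Q̇/(ṁ c_p) = 30.853 °C.
T(t) = T_ss + (T₀ − T_ss) e^(−t/τ). Set T = 21.6:
e^(−t/τ) = (21.6 − 30.853)/(11.8 − 30.853) = 0.48563
t = −505.64 · ln(0.48563) = 365.22 min.

365 min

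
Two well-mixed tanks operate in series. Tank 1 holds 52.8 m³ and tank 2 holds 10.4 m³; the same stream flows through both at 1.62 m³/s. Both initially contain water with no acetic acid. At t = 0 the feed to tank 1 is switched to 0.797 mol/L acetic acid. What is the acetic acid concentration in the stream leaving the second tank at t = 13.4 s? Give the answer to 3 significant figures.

Species balance on tank i: dCᵢ/dt = (Cᵢ₋₁ − Cᵢ)/τᵢ with τᵢ = Vᵢ/Q.
τ₁ = 52.8/1.62 = 32.593 s; τ₂ = 10.4/1.62 = 6.4198 s.
Tank 1: C₁ = C_in(1 − e^(−t/τ₁)). Tank 2 (τ₁ ≠ τ₂): C₂ = C_in[1 − (τ₁ e^(−t/τ₁) − τ₂ e^(−t/τ₂))/(τ₁ − τ₂)].
At t = 13.4: e^(−t/τ₁) = 0.66290, e^(−t/τ₂) = 0.12402.
C₂ = 0.797·[1 − (32.593·0.66290 − 6.4198·0.12402)/(26.173)] = 0.797·0.20493 = 0.16333 mol/L.

0.163 mol/L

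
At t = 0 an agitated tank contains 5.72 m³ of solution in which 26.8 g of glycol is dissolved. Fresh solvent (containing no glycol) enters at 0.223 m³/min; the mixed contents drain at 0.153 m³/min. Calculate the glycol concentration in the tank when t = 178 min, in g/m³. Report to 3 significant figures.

Let m(t) be the amount of glycol. Volume: V(t) = V₀ + (Q_in − Q_out) t = 5.72 + 0.070000 t; V(178) = 18.180 m³.
No glycol enters, so dm/dt = −Q_out · (m/V).
Separate: dm/m = −Q_out dt/V(t) ⇒ ln(m/m₀) = −(Q_out/(Q_in−Q_out)) ln(V/V₀).
m = m₀ (V₀/V)^(Q_out/(Q_in−Q_out)) = 26.8 × (5.72/18.180)^(2.1857) = 2.1403 g.
C = m/V = 2.1403/18.180 = 0.11773 g/m³.

0.118 g/m³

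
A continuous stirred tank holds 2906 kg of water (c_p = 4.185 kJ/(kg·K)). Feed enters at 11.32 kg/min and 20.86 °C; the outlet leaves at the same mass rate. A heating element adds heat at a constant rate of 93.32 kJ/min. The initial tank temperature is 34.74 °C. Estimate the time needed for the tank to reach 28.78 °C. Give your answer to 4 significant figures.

Heat balance on the well-mixed liquid: M c_p dT/dt = ṁ c_p (T_in − T) + 93.32.
τ = M/ṁ = 256.714 min; T_ss = T_in + Q̇/(ṁ c_p) = 22.8298 °C.
T(t) = T_ss + (T₀ − T_ss) e^(−t/τ). Set T = 28.78:
e^(−t/τ) = (28.78 − 22.8298)/(34.74 − 22.8298) = 0.499587
t = −256.714 · ln(0.499587) = 178.153 min.

178.2 min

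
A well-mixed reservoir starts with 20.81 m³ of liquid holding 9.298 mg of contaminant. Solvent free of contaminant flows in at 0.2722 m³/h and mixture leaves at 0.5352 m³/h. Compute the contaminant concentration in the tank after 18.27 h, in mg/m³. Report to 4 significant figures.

0.3405 mg/m³

Let m(t) be the amount of contaminant. Volume: V(t) = V₀ + (Q_in − Q_out) t = 20.81 − 0.263000 t; V(18.27) = 16.0050 m³.
Solute balance: dm/dt = 0 − Q_out C = −Q_out m/V(t).
Separate: dm/m = −Q_out dt/V(t) ⇒ ln(m/m₀) = −(Q_out/(Q_in−Q_out)) ln(V/V₀).
m = m₀ (V₀/V)^(Q_out/(Q_in−Q_out)) = 9.298 × (20.81/16.0050)^(-2.03498) = 5.44964 mg.
C = m/V = 5.44964/16.0050 = 0.340496 mg/m³.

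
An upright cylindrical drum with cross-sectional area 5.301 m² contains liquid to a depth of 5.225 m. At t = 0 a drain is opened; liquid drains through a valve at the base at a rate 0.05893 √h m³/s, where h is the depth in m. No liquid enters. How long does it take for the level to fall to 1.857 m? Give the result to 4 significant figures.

A dh/dt = −Q_out = −0.05893 √h.
Separate and integrate: 2(√h − √h₀) = −(0.05893/A) t.
t = 2A(√h₀ − √h)/0.05893 = 2·5.301·(√5.225 − √1.857)/0.05893
  = 10.6020 × (2.28583 − 1.36272) / 0.05893 = 166.075 s.

166.1 s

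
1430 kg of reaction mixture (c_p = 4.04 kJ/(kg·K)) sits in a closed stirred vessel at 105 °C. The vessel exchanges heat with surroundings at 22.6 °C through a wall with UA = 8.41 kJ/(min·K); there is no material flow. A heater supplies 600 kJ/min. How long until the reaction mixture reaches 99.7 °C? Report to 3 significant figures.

First-law balance (no shaft work): M c_p dT/dt = −UA(T − T_amb) + Q̇.
τ = M c_p/UA = 686.94 min; T_ss = T_amb + Q̇/UA = 22.6 + 600/8.41 = 93.944 °C.
T(t) = T_ss + (T₀ − T_ss)e^(−t/τ); set T = 99.7:
t = −τ ln[(T − T_ss)/(T₀ − T_ss)] = −686.94 · ln(0.52064) = 448.37 min.

448 min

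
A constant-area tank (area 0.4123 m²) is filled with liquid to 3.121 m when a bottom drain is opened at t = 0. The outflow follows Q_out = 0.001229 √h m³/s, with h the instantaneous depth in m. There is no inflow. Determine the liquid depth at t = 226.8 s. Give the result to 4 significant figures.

With no inflow, A dh/dt = −0.001229 √h.
Separate and integrate: 2(√h − √h₀) = −(0.001229/A) t.
√h = √3.121 − 0.001229·226.8/(2·0.4123) = 1.76664 − 0.338027 = 1.42861.
h = 1.42861² = 2.04092 m.

2.041 m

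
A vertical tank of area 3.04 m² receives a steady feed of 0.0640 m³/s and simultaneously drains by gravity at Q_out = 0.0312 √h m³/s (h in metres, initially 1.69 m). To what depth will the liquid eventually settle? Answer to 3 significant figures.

4.21 m

Mass balance (ρ constant): A dh/dt = Q_in − 0.0312 √h. At steady state dh/dt = 0:
Q_in = 0.0312 √h_ss ⇒ √h_ss = 0.0640/0.0312 = 2.0513.
h_ss = 2.0513² = 4.2078 m. (Since h₀ = 1.69 m < h_ss, the level will rise toward this value.)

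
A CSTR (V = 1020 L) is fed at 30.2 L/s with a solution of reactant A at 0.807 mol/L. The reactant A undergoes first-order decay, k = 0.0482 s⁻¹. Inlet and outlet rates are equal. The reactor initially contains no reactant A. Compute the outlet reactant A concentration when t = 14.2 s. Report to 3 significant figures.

V dC/dt = Q(C_in − C) − k V C.
dC/dt = (Q/V) C_in − (Q/V + k) C; effective rate a = Q/V + k = 0.029608 + 0.0482 = 0.077808 s⁻¹.
C_ss = Q C_in/(Q + kV) = 0.30708 mol/L; C(t) = C_ss + (C₀ − C_ss) e^(−a t).
C(14.2) = 0.30708 + (-0.30708)·e^(−0.077808·14.2) = 0.30708 + (-0.30708)·0.33125 = 0.20536 mol/L.

0.205 mol/L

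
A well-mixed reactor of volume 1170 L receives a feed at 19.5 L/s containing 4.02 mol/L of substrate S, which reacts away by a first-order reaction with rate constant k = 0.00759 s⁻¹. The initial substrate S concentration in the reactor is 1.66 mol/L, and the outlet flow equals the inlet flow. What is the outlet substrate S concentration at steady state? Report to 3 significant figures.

V dC/dt = Q(C_in − C) − k V C.
Steady state (dC/dt = 0): C_ss = Q C_in/(Q + kV) = C_in/(1 + kV/Q).
C_ss = 19.5·4.02/(19.5 + 0.00759·1170) = 78.390/28.380 = 2.7621 mol/L.

2.76 mol/L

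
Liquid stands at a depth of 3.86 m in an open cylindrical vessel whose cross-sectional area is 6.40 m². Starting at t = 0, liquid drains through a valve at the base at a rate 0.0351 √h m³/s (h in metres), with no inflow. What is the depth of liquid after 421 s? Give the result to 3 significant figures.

0.656 m

With no inflow, A dh/dt = −0.0351 √h.
Separate and integrate: 2(√h − √h₀) = −(0.0351/A) t.
√h = √3.86 − 0.0351·421/(2·6.40) = 1.9647 − 1.1545 = 0.81023.
h = 0.81023² = 0.65647 m.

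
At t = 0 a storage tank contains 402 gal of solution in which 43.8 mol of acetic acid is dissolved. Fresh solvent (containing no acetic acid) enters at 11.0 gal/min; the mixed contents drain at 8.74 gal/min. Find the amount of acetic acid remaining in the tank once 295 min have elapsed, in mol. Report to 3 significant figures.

Let m(t) be the amount of acetic acid. Volume: V(t) = V₀ + (Q_in − Q_out) t = 402 + 2.2600 t; V(295) = 1068.7 gal.
Solute balance: dm/dt = 0 − Q_out C = −Q_out m/V(t).
dm/m = −Q_out dt/(V₀ + 2.2600 t); integrating gives ln(m/m₀) = −(Q_out/(Q_in−Q_out)) ln(V/V₀).
m = m₀ (V₀/V)^(Q_out/(Q_in−Q_out)) = 43.8 × (402/1068.7)^(3.8673) = 0.99844 mol.

0.998 mol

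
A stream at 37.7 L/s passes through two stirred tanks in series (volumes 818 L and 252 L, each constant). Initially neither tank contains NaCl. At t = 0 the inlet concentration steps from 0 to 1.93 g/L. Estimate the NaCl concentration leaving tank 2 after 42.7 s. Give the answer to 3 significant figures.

Time constants: τᵢ = Vᵢ/Q for each well-mixed tank.
τ₁ = 818/37.7 = 21.698 s; τ₂ = 252/37.7 = 6.6844 s.
Tank 1: C₁ = C_in(1 − e^(−t/τ₁)). Tank 2 (τ₁ ≠ τ₂): C₂ = C_in[1 − (τ₁ e^(−t/τ₁) − τ₂ e^(−t/τ₂))/(τ₁ − τ₂)].
At t = 42.7: e^(−t/τ₁) = 0.13974, e^(−t/τ₂) = 0.0016815.
C₂ = 1.93·[1 − (21.698·0.13974 − 6.6844·0.0016815)/(15.013)] = 1.93·0.79879 = 1.5417 g/L.

1.54 g/L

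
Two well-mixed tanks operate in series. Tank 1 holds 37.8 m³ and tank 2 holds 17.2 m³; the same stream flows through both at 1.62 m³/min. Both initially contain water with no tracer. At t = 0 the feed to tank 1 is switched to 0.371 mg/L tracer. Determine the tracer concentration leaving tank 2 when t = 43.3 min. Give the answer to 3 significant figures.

Each tank obeys Vᵢ dCᵢ/dt = Q(Cᵢ₋₁ − Cᵢ), so τᵢ = Vᵢ/Q.
τ₁ = 37.8/1.62 = 23.333 min; τ₂ = 17.2/1.62 = 10.617 min.
Tank 1: C₁ = C_in(1 − e^(−t/τ₁)). Tank 2 (τ₁ ≠ τ₂): C₂ = C_in[1 − (τ₁ e^(−t/τ₁) − τ₂ e^(−t/τ₂))/(τ₁ − τ₂)].
At t = 43.3: e^(−t/τ₁) = 0.15634, e^(−t/τ₂) = 0.016937.
C₂ = 0.371·[1 − (23.333·0.15634 − 10.617·0.016937)/(12.716)] = 0.371·0.72726 = 0.26981 mg/L.

0.270 mg/L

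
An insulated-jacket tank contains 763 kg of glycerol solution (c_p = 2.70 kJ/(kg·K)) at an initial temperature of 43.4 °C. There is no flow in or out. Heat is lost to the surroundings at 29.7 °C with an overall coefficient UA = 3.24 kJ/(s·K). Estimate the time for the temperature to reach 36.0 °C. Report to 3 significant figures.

M c_p dT/dt = −UA(T − T_amb).
τ = M c_p/UA = 635.83 s; T_ss = T_amb = 29.700 °C.
T(t) = T_ss + (T₀ − T_ss)e^(−t/τ); set T = 36.0:
t = −τ ln[(T − T_ss)/(T₀ − T_ss)] = −635.83 · ln(0.45985) = 493.94 s.

494 s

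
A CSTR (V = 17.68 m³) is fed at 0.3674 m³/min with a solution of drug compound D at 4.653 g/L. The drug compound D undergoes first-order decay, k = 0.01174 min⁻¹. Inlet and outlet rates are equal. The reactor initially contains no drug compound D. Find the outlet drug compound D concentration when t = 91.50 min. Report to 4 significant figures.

Species balance: V dC/dt = Q C_in − Q C − k V C.
dC/dt = (Q/V) C_in − (Q/V + k) C; effective rate a = Q/V + k = 0.0207805 + 0.01174 = 0.0325205 min⁻¹.
C_ss = Q C_in/(Q + kV) = 2.97325 g/L; C(t) = C_ss + (C₀ − C_ss) e^(−a t).
C(91.50) = 2.97325 + (-2.97325)·e^(−0.0325205·91.50) = 2.97325 + (-2.97325)·0.0510153 = 2.82157 g/L.

2.822 g/L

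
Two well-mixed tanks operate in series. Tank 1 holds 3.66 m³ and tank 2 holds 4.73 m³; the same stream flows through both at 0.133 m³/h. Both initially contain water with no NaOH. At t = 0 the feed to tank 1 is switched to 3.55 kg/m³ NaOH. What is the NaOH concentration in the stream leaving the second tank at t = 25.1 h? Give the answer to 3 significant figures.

0.680 kg/m³

Each tank obeys Vᵢ dCᵢ/dt = Q(Cᵢ₋₁ − Cᵢ), so τᵢ = Vᵢ/Q.
τ₁ = 3.66/0.133 = 27.519 h; τ₂ = 4.73/0.133 = 35.564 h.
Solving the cascade with C₁(0)=C₂(0)=0 gives C₂(t) = C_in[1 − (τ₁ e^(−t/τ₁) − τ₂ e^(−t/τ₂))/(τ₁ − τ₂)].
At t = 25.1: e^(−t/τ₁) = 0.40168, e^(−t/τ₂) = 0.49373.
C₂ = 3.55·[1 − (27.519·0.40168 − 35.564·0.49373)/(-8.0451)] = 3.55·0.19141 = 0.67952 kg/m³.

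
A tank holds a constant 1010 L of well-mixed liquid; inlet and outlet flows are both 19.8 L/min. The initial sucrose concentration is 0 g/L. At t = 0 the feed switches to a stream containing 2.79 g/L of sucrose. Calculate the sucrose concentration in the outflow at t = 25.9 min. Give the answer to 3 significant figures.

Transient balance on the dissolved component: V dC/dt = Q(C_in − C).
Time constant τ = V/Q = 1010/19.8 = 51.010 min.
Integrating: C(t) = C_in + (C₀ − C_in) e^(−t/τ).
C(25.9) = 2.79 + (0 − 2.79)·e^(−25.9/51.010) = 2.79 + (-2.7900)·0.60185 = 1.1108 g/L.

1.11 g/L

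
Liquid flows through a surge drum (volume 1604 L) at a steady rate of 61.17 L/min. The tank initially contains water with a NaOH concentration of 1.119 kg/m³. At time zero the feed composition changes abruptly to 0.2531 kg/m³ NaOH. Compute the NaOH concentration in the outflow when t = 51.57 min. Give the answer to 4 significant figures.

0.3743 kg/m³

Unsteady species balance (constant V, well mixed): V dC/dt = Q(C_in − C).
Rewrite as dC/dt + C/τ = C_in/τ, τ = V/Q = 26.2220 min.
Solution: C(t) = C_in + (C₀ − C_in) e^(−t/τ).
C(51.57) = 0.2531 + (1.119 − 0.2531)·e^(−51.57/26.2220) = 0.2531 + (0.865900)·0.139922 = 0.374259 kg/m³.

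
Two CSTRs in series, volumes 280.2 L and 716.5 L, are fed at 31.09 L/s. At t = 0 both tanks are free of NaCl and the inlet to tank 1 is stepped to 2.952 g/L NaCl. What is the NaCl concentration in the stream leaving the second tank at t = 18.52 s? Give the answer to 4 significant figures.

1.024 g/L

Time constants: τᵢ = Vᵢ/Q for each well-mixed tank.
τ₁ = 280.2/31.09 = 9.01254 s; τ₂ = 716.5/31.09 = 23.0460 s.
Solving the cascade with C₁(0)=C₂(0)=0 gives C₂(t) = C_in[1 − (τ₁ e^(−t/τ₁) − τ₂ e^(−t/τ₂))/(τ₁ − τ₂)].
At t = 18.52: e^(−t/τ₁) = 0.128104, e^(−t/τ₂) = 0.447710.
C₂ = 2.952·[1 − (9.01254·0.128104 − 23.0460·0.447710)/(-14.0335)] = 2.952·0.347034 = 1.02444 g/L.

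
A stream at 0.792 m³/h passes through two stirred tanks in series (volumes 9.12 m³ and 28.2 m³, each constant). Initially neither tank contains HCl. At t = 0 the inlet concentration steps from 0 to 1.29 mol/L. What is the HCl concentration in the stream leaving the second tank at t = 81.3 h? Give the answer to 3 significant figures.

Each tank obeys Vᵢ dCᵢ/dt = Q(Cᵢ₋₁ − Cᵢ), so τᵢ = Vᵢ/Q.
τ₁ = 9.12/0.792 = 11.515 h; τ₂ = 28.2/0.792 = 35.606 h.
Solving the cascade with C₁(0)=C₂(0)=0 gives C₂(t) = C_in[1 − (τ₁ e^(−t/τ₁) − τ₂ e^(−t/τ₂))/(τ₁ − τ₂)].
At t = 81.3: e^(−t/τ₁) = 0.00085855, e^(−t/τ₂) = 0.10195.
C₂ = 1.29·[1 − (11.515·0.00085855 − 35.606·0.10195)/(-24.091)] = 1.29·0.84974 = 1.0962 mol/L.

1.10 mol/L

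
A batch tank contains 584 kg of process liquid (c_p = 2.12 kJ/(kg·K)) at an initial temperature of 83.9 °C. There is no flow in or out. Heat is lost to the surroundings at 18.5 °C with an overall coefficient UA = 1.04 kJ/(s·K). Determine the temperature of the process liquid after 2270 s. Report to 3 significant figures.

28.2 °C

Energy balance: M c_p dT/dt = −UA(T − T_amb).
dT/dt = (T_ss − T)/τ with T_ss = T_amb = 18.500 °C, τ = M c_p/UA = 584·2.12/1.04 = 1190.5 s.
This is linear first-order; T(t) = T_ss + (T₀ − T_ss) e^(−t/τ).
T(2270) = 18.500 + (65.400)·0.14855 = 28.215 °C.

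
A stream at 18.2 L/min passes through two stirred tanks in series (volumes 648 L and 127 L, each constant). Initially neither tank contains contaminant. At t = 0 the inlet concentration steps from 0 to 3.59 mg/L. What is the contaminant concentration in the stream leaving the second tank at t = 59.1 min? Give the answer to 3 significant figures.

2.74 mg/L

Time constants: τᵢ = Vᵢ/Q for each well-mixed tank.
τ₁ = 648/18.2 = 35.604 min; τ₂ = 127/18.2 = 6.9780 min.
Tank 1: C₁ = C_in(1 − e^(−t/τ₁)). Tank 2 (τ₁ ≠ τ₂): C₂ = C_in[1 − (τ₁ e^(−t/τ₁) − τ₂ e^(−t/τ₂))/(τ₁ − τ₂)].
At t = 59.1: e^(−t/τ₁) = 0.19016, e^(−t/τ₂) = 0.00020978.
C₂ = 3.59·[1 − (35.604·0.19016 − 6.9780·0.00020978)/(28.626)] = 3.59·0.76354 = 2.7411 mg/L.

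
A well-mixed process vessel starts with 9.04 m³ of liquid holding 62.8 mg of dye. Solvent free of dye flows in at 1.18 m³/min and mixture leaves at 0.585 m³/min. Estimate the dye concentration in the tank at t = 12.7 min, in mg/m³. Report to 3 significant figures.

2.08 mg/m³

Let m(t) be the amount of dye. Volume: V(t) = V₀ + (Q_in − Q_out) t = 9.04 + 0.59500 t; V(12.7) = 16.596 m³.
No dye enters, so dm/dt = −Q_out · (m/V).
Separate: dm/m = −Q_out dt/V(t) ⇒ ln(m/m₀) = −(Q_out/(Q_in−Q_out)) ln(V/V₀).
m = m₀ (V₀/V)^(Q_out/(Q_in−Q_out)) = 62.8 × (9.04/16.596)^(0.98319) = 34.558 mg.
C = m/V = 34.558/16.596 = 2.0822 mg/m³.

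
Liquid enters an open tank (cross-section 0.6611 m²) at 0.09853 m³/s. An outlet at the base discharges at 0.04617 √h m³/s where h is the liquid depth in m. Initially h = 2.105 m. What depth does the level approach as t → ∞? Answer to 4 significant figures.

4.554 m

A dh/dt = Q_in − 0.04617 √h. Steady state requires inflow = outflow:
Q_in = 0.04617 √h_ss ⇒ √h_ss = 0.09853/0.04617 = 2.13407.
h_ss = 2.13407² = 4.55425 m. (Since h₀ = 2.105 m < h_ss, the level will rise toward this value.)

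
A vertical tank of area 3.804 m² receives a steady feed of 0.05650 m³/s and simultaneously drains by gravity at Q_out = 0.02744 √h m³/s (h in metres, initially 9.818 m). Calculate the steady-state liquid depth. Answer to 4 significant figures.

Accumulation of liquid (constant cross-section A): A dh/dt = Q_in − 0.02744 √h. At steady state dh/dt = 0:
Q_in = 0.02744 √h_ss ⇒ √h_ss = 0.05650/0.02744 = 2.05904.
h_ss = 2.05904² = 4.23964 m. (Since h₀ = 9.818 m > h_ss, the level will fall toward this value.)

4.240 m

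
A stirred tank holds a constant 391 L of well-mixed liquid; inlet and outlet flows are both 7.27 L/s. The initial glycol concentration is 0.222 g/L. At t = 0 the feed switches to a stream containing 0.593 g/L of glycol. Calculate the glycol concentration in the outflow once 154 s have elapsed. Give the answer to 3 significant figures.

0.572 g/L

Unsteady species balance (constant V, well mixed): V dC/dt = Q(C_in − C).
Time constant τ = V/Q = 391/7.27 = 53.783 s.
Solution: C(t) = C_in + (C₀ − C_in) e^(−t/τ).
C(154) = 0.593 + (0.222 − 0.593)·e^(−154/53.783) = 0.593 + (-0.37100)·0.057076 = 0.57182 g/L.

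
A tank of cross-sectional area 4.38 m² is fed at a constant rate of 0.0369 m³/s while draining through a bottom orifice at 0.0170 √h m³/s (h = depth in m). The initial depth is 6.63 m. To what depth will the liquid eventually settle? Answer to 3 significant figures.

4.71 m

A dh/dt = Q_in − 0.0170 √h. Steady state requires inflow = outflow:
Q_in = 0.0170 √h_ss ⇒ √h_ss = 0.0369/0.0170 = 2.1706.
h_ss = 2.1706² = 4.7115 m. (Since h₀ = 6.63 m > h_ss, the level will fall toward this value.)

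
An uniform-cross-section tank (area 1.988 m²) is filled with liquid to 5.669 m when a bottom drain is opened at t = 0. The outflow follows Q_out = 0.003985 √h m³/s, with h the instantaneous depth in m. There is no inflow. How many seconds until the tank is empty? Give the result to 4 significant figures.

A dh/dt = −Q_out = −0.003985 √h.
∫ h^(−1/2) dh = −(0.003985/A) ∫ dt, giving 2√h = 2√h₀ − (0.003985/A) t.
Tank is empty when √h = 0: t_empty = 2A√h₀/0.003985.
t_empty = 2·1.988·√5.669/0.003985 = 3.97600·2.38097/0.003985 = 2375.59 s.

2376 s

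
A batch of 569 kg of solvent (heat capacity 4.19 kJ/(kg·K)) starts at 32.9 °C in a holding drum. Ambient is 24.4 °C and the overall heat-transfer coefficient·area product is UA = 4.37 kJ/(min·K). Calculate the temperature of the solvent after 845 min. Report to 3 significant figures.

Energy balance: M c_p dT/dt = −UA(T − T_amb).
dT/dt = (T_ss − T)/τ with T_ss = T_amb = 24.400 °C, τ = M c_p/UA = 569·4.19/4.37 = 545.56 min.
Solution: T(t) = T_ss + (T₀ − T_ss) e^(−t/τ).
T(845) = 24.400 + (8.5000)·0.21249 = 26.206 °C.

26.2 °C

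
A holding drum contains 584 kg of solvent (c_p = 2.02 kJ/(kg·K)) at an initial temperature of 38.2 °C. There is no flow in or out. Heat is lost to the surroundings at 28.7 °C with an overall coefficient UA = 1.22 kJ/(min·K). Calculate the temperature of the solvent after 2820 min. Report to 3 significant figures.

29.2 °C

Lumped-capacitance energy balance: M c_p dT/dt = UA(T_amb − T).
dT/dt = (T_ss − T)/τ with T_ss = T_amb = 28.700 °C, τ = M c_p/UA = 584·2.02/1.22 = 966.95 min.
This is linear first-order; T(t) = T_ss + (T₀ − T_ss) e^(−t/τ).
T(2820) = 28.700 + (9.5000)·0.054129 = 29.214 °C.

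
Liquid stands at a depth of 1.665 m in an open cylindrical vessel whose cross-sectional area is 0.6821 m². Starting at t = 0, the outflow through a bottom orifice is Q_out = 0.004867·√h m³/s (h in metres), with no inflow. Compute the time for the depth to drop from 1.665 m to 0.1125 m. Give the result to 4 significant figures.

267.7 s

With no inflow, A dh/dt = −0.004867 √h.
∫ h^(−1/2) dh = −(0.004867/A) ∫ dt, giving 2√h = 2√h₀ − (0.004867/A) t.
t = 2A(√h₀ − √h)/0.004867 = 2·0.6821·(√1.665 − √0.1125)/0.004867
  = 1.36420 × (1.29035 − 0.335410) / 0.004867 = 267.665 s.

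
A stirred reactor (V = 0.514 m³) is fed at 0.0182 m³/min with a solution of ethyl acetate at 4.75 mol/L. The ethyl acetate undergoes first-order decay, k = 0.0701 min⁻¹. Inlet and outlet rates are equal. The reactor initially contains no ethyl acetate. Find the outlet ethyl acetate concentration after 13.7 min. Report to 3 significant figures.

Accumulation = in − out − consumed: V dC/dt = Q C_in − Q C − k V C.
This is linear with rate a = Q/V + k = 0.10551 min⁻¹.
C_ss = Q C_in/(Q + kV) = 1.5941 mol/L; C(t) = C_ss + (C₀ − C_ss) e^(−a t).
C(13.7) = 1.5941 + (-1.5941)·e^(−0.10551·13.7) = 1.5941 + (-1.5941)·0.23564 = 1.2185 mol/L.

1.22 mol/L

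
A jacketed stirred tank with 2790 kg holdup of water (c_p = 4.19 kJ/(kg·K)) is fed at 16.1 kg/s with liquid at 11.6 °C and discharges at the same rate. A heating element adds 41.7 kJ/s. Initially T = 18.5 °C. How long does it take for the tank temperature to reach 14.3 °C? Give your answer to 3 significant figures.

191 s

M c_p dT/dt = ṁ c_p (T_in − T) + Q̇.
τ = M/ṁ = 173.29 s; T_ss = T_in + Q̇/(ṁ c_p) = 12.218 °C.
T(t) = T_ss + (T₀ − T_ss) e^(−t/τ). Set T = 14.3:
e^(−t/τ) = (14.3 − 12.218)/(18.5 − 12.218) = 0.33141
t = −173.29 · ln(0.33141) = 191.39 s.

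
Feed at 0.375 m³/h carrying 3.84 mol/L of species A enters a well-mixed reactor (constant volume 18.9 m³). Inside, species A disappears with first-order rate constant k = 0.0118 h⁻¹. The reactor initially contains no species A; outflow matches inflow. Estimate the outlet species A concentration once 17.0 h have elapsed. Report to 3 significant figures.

Species balance: V dC/dt = Q C_in − Q C − k V C.
This is linear with rate a = Q/V + k = 0.031641 h⁻¹.
C_ss = Q C_in/(Q + kV) = 2.4079 mol/L; C(t) = C_ss + (C₀ − C_ss) e^(−a t).
C(17.0) = 2.4079 + (-2.4079)·e^(−0.031641·17.0) = 2.4079 + (-2.4079)·0.58397 = 1.0018 mol/L.

1.00 mol/L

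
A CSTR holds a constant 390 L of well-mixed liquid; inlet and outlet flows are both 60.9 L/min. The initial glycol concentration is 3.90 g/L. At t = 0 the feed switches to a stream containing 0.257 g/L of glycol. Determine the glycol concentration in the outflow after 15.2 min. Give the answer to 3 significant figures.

Unsteady species balance (constant V, well mixed): V dC/dt = Q(C_in − C).
Rewrite as dC/dt + C/τ = C_in/τ, τ = V/Q = 6.4039 min.
C approaches C_in exponentially: C(t) = C_in + (C₀ − C_in) e^(−t/τ).
C(15.2) = 0.257 + (3.90 − 0.257)·e^(−15.2/6.4039) = 0.257 + (3.6430)·0.093151 = 0.59635 g/L.

0.596 g/L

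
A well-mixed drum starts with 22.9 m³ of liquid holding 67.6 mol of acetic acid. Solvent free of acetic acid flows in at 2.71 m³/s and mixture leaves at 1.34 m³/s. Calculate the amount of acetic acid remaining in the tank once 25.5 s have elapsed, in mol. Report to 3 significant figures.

Let m(t) be the amount of acetic acid. Volume: V(t) = V₀ + (Q_in − Q_out) t = 22.9 + 1.3700 t; V(25.5) = 57.835 m³.
Solute balance: dm/dt = 0 − Q_out C = −Q_out m/V(t).
Separate: dm/m = −Q_out dt/V(t) ⇒ ln(m/m₀) = −(Q_out/(Q_in−Q_out)) ln(V/V₀).
m = m₀ (V₀/V)^(Q_out/(Q_in−Q_out)) = 67.6 × (22.9/57.835)^(0.97810) = 27.315 mol.

27.3 mol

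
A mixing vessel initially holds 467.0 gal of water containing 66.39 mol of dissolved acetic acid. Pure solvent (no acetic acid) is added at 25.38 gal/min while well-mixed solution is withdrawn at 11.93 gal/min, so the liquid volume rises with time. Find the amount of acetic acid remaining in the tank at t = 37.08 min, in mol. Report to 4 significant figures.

34.85 mol

Total volume: dV/dt = Q_in − Q_out = 13.4500 gal/min, so V(t) = 467.0 + 13.4500 t and V(37.08) = 965.726 gal.
No acetic acid enters, so dm/dt = −Q_out · (m/V).
Separate: dm/m = −Q_out dt/V(t) ⇒ ln(m/m₀) = −(Q_out/(Q_in−Q_out)) ln(V/V₀).
m = m₀ (V₀/V)^(Q_out/(Q_in−Q_out)) = 66.39 × (467.0/965.726)^(0.886989) = 34.8518 mol.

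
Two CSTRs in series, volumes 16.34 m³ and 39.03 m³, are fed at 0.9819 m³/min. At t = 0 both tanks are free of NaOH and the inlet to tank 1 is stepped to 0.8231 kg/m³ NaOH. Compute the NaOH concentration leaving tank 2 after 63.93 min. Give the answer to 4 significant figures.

0.5523 kg/m³

Each tank obeys Vᵢ dCᵢ/dt = Q(Cᵢ₋₁ − Cᵢ), so τᵢ = Vᵢ/Q.
τ₁ = 16.34/0.9819 = 16.6412 min; τ₂ = 39.03/0.9819 = 39.7495 min.
Solving the cascade with C₁(0)=C₂(0)=0 gives C₂(t) = C_in[1 − (τ₁ e^(−t/τ₁) − τ₂ e^(−t/τ₂))/(τ₁ − τ₂)].
At t = 63.93: e^(−t/τ₁) = 0.0214578, e^(−t/τ₂) = 0.200223.
C₂ = 0.8231·[1 − (16.6412·0.0214578 − 39.7495·0.200223)/(-23.1083)] = 0.8231·0.671041 = 0.552334 kg/m³.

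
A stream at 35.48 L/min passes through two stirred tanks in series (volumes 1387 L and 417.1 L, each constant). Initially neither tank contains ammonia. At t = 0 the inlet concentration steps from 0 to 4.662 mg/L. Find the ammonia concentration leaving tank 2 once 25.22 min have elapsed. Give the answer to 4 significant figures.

1.399 mg/L

Species balance on tank i: dCᵢ/dt = (Cᵢ₋₁ − Cᵢ)/τᵢ with τᵢ = Vᵢ/Q.
τ₁ = 1387/35.48 = 39.0924 min; τ₂ = 417.1/35.48 = 11.7559 min.
Tank 1: C₁ = C_in(1 − e^(−t/τ₁)). Tank 2 (τ₁ ≠ τ₂): C₂ = C_in[1 − (τ₁ e^(−t/τ₁) − τ₂ e^(−t/τ₂))/(τ₁ − τ₂)].
At t = 25.22: e^(−t/τ₁) = 0.524590, e^(−t/τ₂) = 0.117033.
C₂ = 4.662·[1 − (39.0924·0.524590 − 11.7559·0.117033)/(27.3365)] = 4.662·0.300142 = 1.39926 mg/L.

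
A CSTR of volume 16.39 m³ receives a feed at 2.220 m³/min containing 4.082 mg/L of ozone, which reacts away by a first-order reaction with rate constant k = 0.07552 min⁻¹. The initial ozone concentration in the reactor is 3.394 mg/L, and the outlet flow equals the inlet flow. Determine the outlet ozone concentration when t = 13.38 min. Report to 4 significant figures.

V dC/dt = Q(C_in − C) − k V C.
dC/dt = (Q/V) C_in − (Q/V + k) C; effective rate a = Q/V + k = 0.135448 + 0.07552 = 0.210968 min⁻¹.
C_ss = Q C_in/(Q + kV) = 2.62077 mg/L; C(t) = C_ss + (C₀ − C_ss) e^(−a t).
C(13.38) = 2.62077 + (0.773226)·e^(−0.210968·13.38) = 2.62077 + (0.773226)·0.0594418 = 2.66674 mg/L.

2.667 mg/L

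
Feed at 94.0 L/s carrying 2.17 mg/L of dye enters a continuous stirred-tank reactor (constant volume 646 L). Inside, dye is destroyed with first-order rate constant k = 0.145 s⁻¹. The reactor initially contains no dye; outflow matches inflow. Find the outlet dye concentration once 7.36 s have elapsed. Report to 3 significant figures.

Accumulation = in − out − consumed: V dC/dt = Q C_in − Q C − k V C.
dC/dt = (Q/V) C_in − (Q/V + k) C; effective rate a = Q/V + k = 0.14551 + 0.145 = 0.29051 s⁻¹.
C_ss = Q C_in/(Q + kV) = 1.0869 mg/L; C(t) = C_ss + (C₀ − C_ss) e^(−a t).
C(7.36) = 1.0869 + (-1.0869)·e^(−0.29051·7.36) = 1.0869 + (-1.0869)·0.11787 = 0.95879 mg/L.

0.959 mg/L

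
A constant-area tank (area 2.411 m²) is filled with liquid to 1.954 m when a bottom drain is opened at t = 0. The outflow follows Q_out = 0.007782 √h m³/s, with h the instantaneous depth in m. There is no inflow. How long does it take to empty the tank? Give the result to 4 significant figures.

866.2 s

Unsteady balance on liquid volume: A dh/dt = −0.007782 √h.
This is separable: 2 d(√h)/dt = −0.007782/A, so √h = √h₀ − (0.007782/(2A)) t.
Set h = 0: 2√h₀ = (0.007782/A) t_empty ⇒ t_empty = 2A√h₀/0.007782.
t_empty = 2·2.411·√1.954/0.007782 = 4.82200·1.39786/0.007782 = 866.160 s.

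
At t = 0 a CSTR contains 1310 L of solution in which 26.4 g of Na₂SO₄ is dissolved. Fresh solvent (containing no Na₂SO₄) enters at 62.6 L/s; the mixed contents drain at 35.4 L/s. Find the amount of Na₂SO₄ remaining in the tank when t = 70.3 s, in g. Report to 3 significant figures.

Let m(t) be the amount of Na₂SO₄. Volume: V(t) = V₀ + (Q_in − Q_out) t = 1310 + 27.200 t; V(70.3) = 3222.2 L.
Species balance (pure solvent in): dm/dt = −Q_out · m/V(t).
Separate: dm/m = −Q_out dt/V(t) ⇒ ln(m/m₀) = −(Q_out/(Q_in−Q_out)) ln(V/V₀).
m = m₀ (V₀/V)^(Q_out/(Q_in−Q_out)) = 26.4 × (1310/3222.2)^(1.3015) = 8.1826 g.

8.18 g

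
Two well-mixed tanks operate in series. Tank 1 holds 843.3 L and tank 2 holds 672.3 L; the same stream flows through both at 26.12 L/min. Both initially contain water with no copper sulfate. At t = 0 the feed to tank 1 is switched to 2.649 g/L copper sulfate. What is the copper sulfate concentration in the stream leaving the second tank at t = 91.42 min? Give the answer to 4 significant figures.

Species balance on tank i: dCᵢ/dt = (Cᵢ₋₁ − Cᵢ)/τᵢ with τᵢ = Vᵢ/Q.
τ₁ = 843.3/26.12 = 32.2856 min; τ₂ = 672.3/26.12 = 25.7389 min.
Tank 1: C₁ = C_in(1 − e^(−t/τ₁)). Tank 2 (τ₁ ≠ τ₂): C₂ = C_in[1 − (τ₁ e^(−t/τ₁) − τ₂ e^(−t/τ₂))/(τ₁ − τ₂)].
At t = 91.42: e^(−t/τ₁) = 0.0589184, e^(−t/τ₂) = 0.0286723.
C₂ = 2.649·[1 − (32.2856·0.0589184 − 25.7389·0.0286723)/(6.54671)] = 2.649·0.822167 = 2.17792 g/L.

2.178 g/L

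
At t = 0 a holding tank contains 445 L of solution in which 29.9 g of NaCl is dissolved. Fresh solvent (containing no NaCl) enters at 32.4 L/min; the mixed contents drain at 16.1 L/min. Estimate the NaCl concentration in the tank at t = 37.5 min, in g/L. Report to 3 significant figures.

0.0121 g/L

Let m(t) be the amount of NaCl. Volume: V(t) = V₀ + (Q_in − Q_out) t = 445 + 16.300 t; V(37.5) = 1056.2 L.
Solute balance: dm/dt = 0 − Q_out C = −Q_out m/V(t).
Separate: dm/m = −Q_out dt/V(t) ⇒ ln(m/m₀) = −(Q_out/(Q_in−Q_out)) ln(V/V₀).
m = m₀ (V₀/V)^(Q_out/(Q_in−Q_out)) = 29.9 × (445/1056.2)^(0.98773) = 12.731 g.
C = m/V = 12.731/1056.2 = 0.012053 g/L.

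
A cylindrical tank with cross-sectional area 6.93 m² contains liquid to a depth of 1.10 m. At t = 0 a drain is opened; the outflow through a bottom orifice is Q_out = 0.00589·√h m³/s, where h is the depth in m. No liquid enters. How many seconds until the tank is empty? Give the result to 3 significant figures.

2470 s

Volume balance on the tank: A dh/dt = −0.00589 √h.
This is separable: 2 d(√h)/dt = −0.00589/A, so √h = √h₀ − (0.00589/(2A)) t.
Tank is empty when √h = 0: t_empty = 2A√h₀/0.00589.
t_empty = 2·6.93·√1.10/0.00589 = 13.860·1.0488/0.00589 = 2468.0 s.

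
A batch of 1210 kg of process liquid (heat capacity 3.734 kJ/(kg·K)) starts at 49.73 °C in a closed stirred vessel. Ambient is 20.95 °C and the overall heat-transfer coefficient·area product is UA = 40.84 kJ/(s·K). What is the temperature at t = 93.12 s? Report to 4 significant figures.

Unsteady energy balance on the tank contents: M c_p dT/dt = −UA(T − T_amb).
dT/dt = (T_ss − T)/τ with T_ss = T_amb = 20.9500 °C, τ = M c_p/UA = 1210·3.734/40.84 = 110.630 s.
This is linear first-order; T(t) = T_ss + (T₀ − T_ss) e^(−t/τ).
T(93.12) = 20.9500 + (28.7800)·0.430967 = 33.3532 °C.

33.35 °C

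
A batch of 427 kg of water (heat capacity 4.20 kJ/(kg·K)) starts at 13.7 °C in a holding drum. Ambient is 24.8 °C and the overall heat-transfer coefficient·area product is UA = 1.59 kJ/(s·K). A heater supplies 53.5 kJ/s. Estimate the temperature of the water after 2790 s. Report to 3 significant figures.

M c_p dT/dt = −UA(T − T_amb) + Q̇.
dT/dt = (T_ss − T)/τ with T_ss = T_amb + Q̇/UA = 24.8 + 53.5/1.59 = 58.448 °C, τ = M c_p/UA = 427·4.20/1.59 = 1127.9 s.
T approaches T_ss exponentially: T(t) = T_ss + (T₀ − T_ss) e^(−t/τ).
T(2790) = 58.448 + (-44.748)·0.084283 = 54.676 °C.

54.7 °C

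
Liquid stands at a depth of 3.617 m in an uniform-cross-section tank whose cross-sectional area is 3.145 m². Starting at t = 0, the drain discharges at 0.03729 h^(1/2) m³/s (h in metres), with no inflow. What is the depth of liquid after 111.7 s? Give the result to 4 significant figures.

1.537 m

Mass balance (ρ constant): A dh/dt = −0.03729 √h.
Separate and integrate: 2(√h − √h₀) = −(0.03729/A) t.
√h = √3.617 − 0.03729·111.7/(2·3.145) = 1.90184 − 0.662209 = 1.23963.
h = 1.23963² = 1.53669 m.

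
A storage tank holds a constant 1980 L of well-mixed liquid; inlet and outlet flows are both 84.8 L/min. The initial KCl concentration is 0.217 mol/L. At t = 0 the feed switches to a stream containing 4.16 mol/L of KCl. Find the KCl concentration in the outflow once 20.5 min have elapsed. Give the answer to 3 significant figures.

2.52 mol/L

Species balance on the tank: V dC/dt = Q(C_in − C).
Rewrite as dC/dt + C/τ = C_in/τ, τ = V/Q = 23.349 min.
Solution: C(t) = C_in + (C₀ − C_in) e^(−t/τ).
C(20.5) = 4.16 + (0.217 − 4.16)·e^(−20.5/23.349) = 4.16 + (-3.9430)·0.41562 = 2.5212 mol/L.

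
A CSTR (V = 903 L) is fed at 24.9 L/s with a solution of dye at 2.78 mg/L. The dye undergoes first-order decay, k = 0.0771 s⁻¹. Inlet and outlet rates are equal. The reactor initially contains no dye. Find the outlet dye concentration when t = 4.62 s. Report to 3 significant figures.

Accumulation = in − out − consumed: V dC/dt = Q C_in − Q C − k V C.
dC/dt = (Q/V) C_in − (Q/V + k) C; effective rate a = Q/V + k = 0.027575 + 0.0771 = 0.10467 s⁻¹.
C_ss = Q C_in/(Q + kV) = 0.73234 mg/L; C(t) = C_ss + (C₀ − C_ss) e^(−a t).
C(4.62) = 0.73234 + (-0.73234)·e^(−0.10467·4.62) = 0.73234 + (-0.73234)·0.61656 = 0.28081 mg/L.

0.281 mg/L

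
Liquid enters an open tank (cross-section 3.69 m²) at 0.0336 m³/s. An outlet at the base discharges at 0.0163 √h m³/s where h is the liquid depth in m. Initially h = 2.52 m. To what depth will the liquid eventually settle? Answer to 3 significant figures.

4.25 m

Level balance: A dh/dt = 0.0336 − 0.0163 √h. Setting dh/dt = 0:
Q_in = 0.0163 √h_ss ⇒ √h_ss = 0.0336/0.0163 = 2.0613.
h_ss = 2.0613² = 4.2492 m. (Since h₀ = 2.52 m < h_ss, the level will rise toward this value.)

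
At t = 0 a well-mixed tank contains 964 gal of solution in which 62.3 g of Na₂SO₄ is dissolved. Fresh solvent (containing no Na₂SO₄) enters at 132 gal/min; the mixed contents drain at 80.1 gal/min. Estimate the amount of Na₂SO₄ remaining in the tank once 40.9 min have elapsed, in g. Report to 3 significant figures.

Total volume: dV/dt = Q_in − Q_out = 51.900 gal/min, so V(t) = 964 + 51.900 t and V(40.9) = 3086.7 gal.
Solute balance: dm/dt = 0 − Q_out C = −Q_out m/V(t).
Separate: dm/m = −Q_out dt/V(t) ⇒ ln(m/m₀) = −(Q_out/(Q_in−Q_out)) ln(V/V₀).
m = m₀ (V₀/V)^(Q_out/(Q_in−Q_out)) = 62.3 × (964/3086.7)^(1.5434) = 10.338 g.

10.3 g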